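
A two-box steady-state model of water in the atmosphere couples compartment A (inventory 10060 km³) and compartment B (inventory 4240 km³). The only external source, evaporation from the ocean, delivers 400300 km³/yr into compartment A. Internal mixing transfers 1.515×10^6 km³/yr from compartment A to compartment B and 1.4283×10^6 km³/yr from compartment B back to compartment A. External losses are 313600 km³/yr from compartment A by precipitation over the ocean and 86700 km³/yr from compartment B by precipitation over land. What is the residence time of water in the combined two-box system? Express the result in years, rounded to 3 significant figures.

Treat the two boxes together as one reservoir: the mixing fluxes between them are internal recycling, so τ = ΣM / Σ(external losses).
M_total = 10060 + 4240 = 14300 km³.
ΣF_external_out = 313600 + 86700 = 400300 km³/yr.
τ = M_total / ΣF_ext = 14300 / 400300 = 0.03572 yr.

0.0357 yr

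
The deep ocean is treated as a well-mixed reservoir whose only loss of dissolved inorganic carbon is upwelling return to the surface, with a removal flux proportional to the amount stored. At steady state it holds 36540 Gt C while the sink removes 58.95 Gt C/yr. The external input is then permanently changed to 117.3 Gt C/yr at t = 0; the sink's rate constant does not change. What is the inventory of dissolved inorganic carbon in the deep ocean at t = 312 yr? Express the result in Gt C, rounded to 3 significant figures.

50800 Gt C

Residence time τ = M₀/F₀ = 619.8 yr. The eventual steady state is M_∞ = M₀·(F₁/F₀) = 36540 × 117.3/58.95 = 72708 Gt C.
The anomaly ΔM(t) = M(t) − M_∞ decays as ΔM₀·e^(−t/τ) with ΔM₀ = 36540 − 72708 = −36170 Gt C.
At t = 312 yr, e^(−t/τ) = e^(−0.5033) = 0.6045, so ΔM = −21860 Gt C and M = 72708 − 21860 = 50844 Gt C.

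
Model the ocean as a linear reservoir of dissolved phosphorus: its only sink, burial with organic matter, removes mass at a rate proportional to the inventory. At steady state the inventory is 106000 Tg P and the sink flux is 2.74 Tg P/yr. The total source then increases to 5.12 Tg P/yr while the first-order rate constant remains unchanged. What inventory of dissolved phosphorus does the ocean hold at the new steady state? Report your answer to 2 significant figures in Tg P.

Rate constant k = F/M = 2.74 / 106000 = 2.585×10^-5 yr⁻¹.
At the new steady state, source = k·M_new ⇒ M_new = 5.12 / 2.585×10^-5 = 198100 Tg P.
(Equivalently M_new = M × F_new/F_old = 106000 × 5.12/2.74.)

200000 Tg P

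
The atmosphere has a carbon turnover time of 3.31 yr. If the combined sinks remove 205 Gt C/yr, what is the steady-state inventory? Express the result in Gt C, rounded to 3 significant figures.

679 Gt C

τ = M/F ⇒ M = τ × F = 3.31 × 205 = 678.5 Gt C.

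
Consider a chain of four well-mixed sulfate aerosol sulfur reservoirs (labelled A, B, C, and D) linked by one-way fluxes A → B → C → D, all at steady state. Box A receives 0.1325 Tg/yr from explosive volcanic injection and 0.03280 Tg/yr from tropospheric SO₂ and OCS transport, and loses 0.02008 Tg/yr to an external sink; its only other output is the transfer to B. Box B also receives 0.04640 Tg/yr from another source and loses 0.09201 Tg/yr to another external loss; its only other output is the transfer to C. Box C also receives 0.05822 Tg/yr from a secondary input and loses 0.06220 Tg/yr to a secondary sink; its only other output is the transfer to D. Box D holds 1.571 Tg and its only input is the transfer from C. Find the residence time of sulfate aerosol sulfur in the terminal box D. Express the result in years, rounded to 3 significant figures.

Box A: F(A→B) = (0.1325 + 0.03280) − 0.02008 = 0.14522 Tg/yr.
Box B: F(B→C) = (0.14522 + 0.04640) − 0.09201 = 0.099610 Tg/yr.
Box C: F(C→D) = (0.099610 + 0.05822) − 0.06220 = 0.095630 Tg/yr.
Box D throughput = its input = 0.095630 Tg/yr; τ = 1.571 / 0.095630 = 16.43 yr.

16.4 yr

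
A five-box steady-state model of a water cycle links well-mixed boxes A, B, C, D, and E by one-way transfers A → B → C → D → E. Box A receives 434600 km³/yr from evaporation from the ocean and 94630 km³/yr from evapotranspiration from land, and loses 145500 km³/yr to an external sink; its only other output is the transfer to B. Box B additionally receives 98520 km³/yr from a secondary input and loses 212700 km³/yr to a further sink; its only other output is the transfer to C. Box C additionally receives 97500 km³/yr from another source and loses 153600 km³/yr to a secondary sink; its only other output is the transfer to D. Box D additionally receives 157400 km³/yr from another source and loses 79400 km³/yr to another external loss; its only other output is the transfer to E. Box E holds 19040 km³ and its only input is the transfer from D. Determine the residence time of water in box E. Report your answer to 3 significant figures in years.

Box A: F(A→B) = (434600 + 94630) − 145500 = 383730 km³/yr.
Box B: F(B→C) = (383730 + 98520) − 212700 = 269550 km³/yr.
Box C: F(C→D) = (269550 + 97500) − 153600 = 213450 km³/yr.
Box D: F(D→E) = (213450 + 157400) − 79400 = 291450 km³/yr.
Box E throughput = its input = 291450 km³/yr; τ = 19040 / 291450 = 0.06533 yr.

0.0653 yr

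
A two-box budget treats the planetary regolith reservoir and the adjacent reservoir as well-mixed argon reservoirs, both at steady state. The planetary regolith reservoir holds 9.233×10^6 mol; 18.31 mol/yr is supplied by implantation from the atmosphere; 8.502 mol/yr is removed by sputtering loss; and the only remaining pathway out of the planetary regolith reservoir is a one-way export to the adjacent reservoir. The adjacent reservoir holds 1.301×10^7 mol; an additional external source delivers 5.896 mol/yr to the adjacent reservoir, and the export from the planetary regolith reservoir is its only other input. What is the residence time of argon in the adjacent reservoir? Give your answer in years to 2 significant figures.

830000 yr

Balance the planetary regolith reservoir: ΣF_in = 18.310 mol/yr.
Export to the adjacent reservoir = ΣF_in − (8.502) = 9.8080 mol/yr.
Total input to the adjacent reservoir = 9.8080 + 5.896 = 15.704 mol/yr; at steady state this equals its total output.
τ = M / F = 1.301×10^7 / 15.704 = 828500 yr.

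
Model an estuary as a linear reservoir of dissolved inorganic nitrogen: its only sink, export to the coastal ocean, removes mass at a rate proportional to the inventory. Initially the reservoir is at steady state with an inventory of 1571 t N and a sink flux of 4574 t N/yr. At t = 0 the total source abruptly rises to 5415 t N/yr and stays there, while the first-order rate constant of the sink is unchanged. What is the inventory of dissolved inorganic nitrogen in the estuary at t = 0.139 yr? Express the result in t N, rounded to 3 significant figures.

Residence time τ = M₀/F₀ = 0.3435 yr. The eventual steady state is M_∞ = M₀·(F₁/F₀) = 1571 × 5415/4574 = 1859.9 t N.
The anomaly ΔM(t) = M(t) − M_∞ decays as ΔM₀·e^(−t/τ) with ΔM₀ = 1571 − 1859.9 = −288.9 t N.
At t = 0.139 yr, e^(−t/τ) = e^(−0.4047) = 0.6672, so ΔM = −192.7 t N and M = 1859.9 − 192.7 = 1667.1 t N.

1670 t N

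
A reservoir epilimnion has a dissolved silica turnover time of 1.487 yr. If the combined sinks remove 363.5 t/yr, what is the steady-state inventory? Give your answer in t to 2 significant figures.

τ = M/F ⇒ M = τ × F = 1.487 × 363.5 = 540.5 t.

540 t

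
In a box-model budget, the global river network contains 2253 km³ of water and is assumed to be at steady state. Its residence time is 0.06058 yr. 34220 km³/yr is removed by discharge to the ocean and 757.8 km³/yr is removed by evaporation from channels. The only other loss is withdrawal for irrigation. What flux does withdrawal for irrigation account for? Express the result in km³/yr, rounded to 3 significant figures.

2210 km³/yr

Total removal F = M/τ = 2253 / 0.06058 = 37190 km³/yr.
Withdrawal for irrigation = F − (34220 + 757.8) = 37190 − 34980 = 2213 km³/yr.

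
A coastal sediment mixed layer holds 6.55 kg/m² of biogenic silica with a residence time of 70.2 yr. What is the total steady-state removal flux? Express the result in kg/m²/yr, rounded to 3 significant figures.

F = M / τ = 6.55 / 70.2 = 0.09330 kg/m²/yr.

0.0933 kg/m²/yr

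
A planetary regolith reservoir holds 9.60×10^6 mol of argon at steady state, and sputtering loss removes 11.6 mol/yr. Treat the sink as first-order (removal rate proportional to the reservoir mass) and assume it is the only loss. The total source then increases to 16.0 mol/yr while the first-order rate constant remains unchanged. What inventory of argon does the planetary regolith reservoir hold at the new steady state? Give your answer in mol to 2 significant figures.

Rate constant k = F/M = 11.6 / 9.60×10^6 = 1.208×10^-6 yr⁻¹.
At the new steady state, source = k·M_new ⇒ M_new = 16.0 / 1.208×10^-6 = 1.324×10^7 mol.
(Equivalently M_new = M × F_new/F_old = 9.60×10^6 × 16.0/11.6.)

1.3×10^7 mol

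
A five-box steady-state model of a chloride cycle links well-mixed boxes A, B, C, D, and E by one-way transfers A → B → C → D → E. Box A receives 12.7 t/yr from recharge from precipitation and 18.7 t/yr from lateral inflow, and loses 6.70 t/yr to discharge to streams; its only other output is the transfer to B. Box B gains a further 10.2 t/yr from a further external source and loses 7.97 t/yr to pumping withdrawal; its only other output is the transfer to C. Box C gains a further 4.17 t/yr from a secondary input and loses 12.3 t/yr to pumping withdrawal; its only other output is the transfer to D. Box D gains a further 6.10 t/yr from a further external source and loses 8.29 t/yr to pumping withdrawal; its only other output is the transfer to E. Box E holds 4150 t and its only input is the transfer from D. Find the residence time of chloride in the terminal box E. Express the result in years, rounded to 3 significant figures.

250 yr

Box A: F(A→B) = (12.7 + 18.7) − 6.70 = 24.700 t/yr.
Box B: F(B→C) = (24.700 + 10.2) − 7.97 = 26.930 t/yr.
Box C: F(C→D) = (26.930 + 4.17) − 12.3 = 18.800 t/yr.
Box D: F(D→E) = (18.800 + 6.10) − 8.29 = 16.610 t/yr.
Box E throughput = its input = 16.610 t/yr; τ = 4150 / 16.610 = 249.8 yr.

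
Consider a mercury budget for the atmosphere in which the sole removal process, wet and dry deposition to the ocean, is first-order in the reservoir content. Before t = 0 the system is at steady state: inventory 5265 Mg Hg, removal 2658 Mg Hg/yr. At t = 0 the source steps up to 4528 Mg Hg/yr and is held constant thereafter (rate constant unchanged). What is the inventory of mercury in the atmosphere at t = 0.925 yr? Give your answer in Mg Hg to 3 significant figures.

6650 Mg Hg

Residence time τ = M₀/F₀ = 1.981 yr. The eventual steady state is M_∞ = M₀·(F₁/F₀) = 5265 × 4528/2658 = 8969.1 Mg Hg.
The anomaly ΔM(t) = M(t) − M_∞ decays as ΔM₀·e^(−t/τ) with ΔM₀ = 5265 − 8969.1 = −3704 Mg Hg.
At t = 0.925 yr, e^(−t/τ) = e^(−0.4670) = 0.6269, so ΔM = −2322 Mg Hg and M = 8969.1 − 2322 = 6647.0 Mg Hg.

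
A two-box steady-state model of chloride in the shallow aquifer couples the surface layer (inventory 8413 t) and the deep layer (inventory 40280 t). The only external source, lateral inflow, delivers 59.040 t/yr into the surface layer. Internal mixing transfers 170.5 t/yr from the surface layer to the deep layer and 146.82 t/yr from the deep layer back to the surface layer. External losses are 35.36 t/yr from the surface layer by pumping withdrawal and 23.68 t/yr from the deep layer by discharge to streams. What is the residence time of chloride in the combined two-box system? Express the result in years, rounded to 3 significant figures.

Treat the two boxes together as one reservoir: the mixing fluxes between them are internal recycling, so τ = ΣM / Σ(external losses).
M_total = 8413 + 40280 = 48693 t.
ΣF_external_out = 35.36 + 23.68 = 59.040 t/yr.
τ = M_total / ΣF_ext = 48693 / 59.040 = 824.7 yr.

825 yr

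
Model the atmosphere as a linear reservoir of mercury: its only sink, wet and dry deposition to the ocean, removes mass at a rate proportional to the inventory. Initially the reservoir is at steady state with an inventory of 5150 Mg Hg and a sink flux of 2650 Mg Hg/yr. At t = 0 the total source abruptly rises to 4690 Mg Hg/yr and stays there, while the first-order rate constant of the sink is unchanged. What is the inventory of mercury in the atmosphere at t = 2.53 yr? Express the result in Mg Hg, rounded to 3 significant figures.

τ = M₀/F₀ = 5150/2650 = 1.943 yr; rate constant k = 1/τ.
New steady state M_∞ = F₁/k = F₁·τ = 4690 × 1.943 = 9114.5 Mg Hg.
M(t) = M_∞ + (M₀ − M_∞)·e^(−t/τ); t/τ = 2.53/1.943 = 1.302, so e^(−t/τ) = 0.2720.
M(t) = 9114.5 − 3965 × 0.2720 = 8036.1 Mg Hg.

8040 Mg Hg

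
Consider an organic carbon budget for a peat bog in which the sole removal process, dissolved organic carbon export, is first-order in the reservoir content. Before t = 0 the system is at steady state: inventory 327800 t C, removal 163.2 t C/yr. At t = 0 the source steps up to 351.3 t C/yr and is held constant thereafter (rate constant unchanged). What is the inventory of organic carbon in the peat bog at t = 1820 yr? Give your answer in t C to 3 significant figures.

τ = M₀/F₀ = 327800/163.2 = 2009 yr; rate constant k = 1/τ.
New steady state M_∞ = F₁/k = F₁·τ = 351.3 × 2009 = 705610 t C.
M(t) = M_∞ + (M₀ − M_∞)·e^(−t/τ); t/τ = 1820/2009 = 0.9061, so e^(−t/τ) = 0.4041.
M(t) = 705610 − 377800 × 0.4041 = 552940 t C.

553000 t C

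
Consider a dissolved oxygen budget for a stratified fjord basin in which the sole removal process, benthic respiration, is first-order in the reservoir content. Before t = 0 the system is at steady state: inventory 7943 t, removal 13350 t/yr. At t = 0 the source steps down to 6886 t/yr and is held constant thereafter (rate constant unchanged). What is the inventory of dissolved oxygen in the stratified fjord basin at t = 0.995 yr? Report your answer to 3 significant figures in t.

The sink rate constant is k = F₀/M₀ = 13350/7943 = 1.681 yr⁻¹.
Solving dM/dt = F₁ − kM with M(0) = M₀ gives M(t) = F₁/k + (M₀ − F₁/k)·e^(−kt).
F₁/k = 6886/1.681 = 4097.0 t; kt = 1.681 × 0.995 = 1.672, e^(−kt) = 0.1878.
M(0.995) = 4097.0 + (7943 − 4097.0) × 0.1878 = 4097.0 + 722.3 = 4819.4 t.

4820 t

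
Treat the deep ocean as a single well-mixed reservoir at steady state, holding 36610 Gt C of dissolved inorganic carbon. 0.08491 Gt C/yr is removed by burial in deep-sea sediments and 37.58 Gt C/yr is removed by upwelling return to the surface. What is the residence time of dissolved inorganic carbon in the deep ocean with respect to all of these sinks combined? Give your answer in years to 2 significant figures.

Total removal flux = 0.08491 + 37.58 = 37.665 Gt C/yr.
τ = M / ΣF_out = 36610 / 37.665 = 972.0 yr.

970 yr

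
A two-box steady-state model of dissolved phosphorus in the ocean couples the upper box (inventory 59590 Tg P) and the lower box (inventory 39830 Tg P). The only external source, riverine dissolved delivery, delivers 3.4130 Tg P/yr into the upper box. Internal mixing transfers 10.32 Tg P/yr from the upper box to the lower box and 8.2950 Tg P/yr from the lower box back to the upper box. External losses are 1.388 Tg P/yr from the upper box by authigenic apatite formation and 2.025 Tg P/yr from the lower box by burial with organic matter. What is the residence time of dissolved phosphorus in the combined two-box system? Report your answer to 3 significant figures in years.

Treat the two boxes together as one reservoir: the mixing fluxes between them are internal recycling, so τ = ΣM / Σ(external losses).
M_total = 59590 + 39830 = 99420 Tg P.
ΣF_external_out = 1.388 + 2.025 = 3.4130 Tg P/yr.
τ = M_total / ΣF_ext = 99420 / 3.4130 = 29130 yr.

29100 yr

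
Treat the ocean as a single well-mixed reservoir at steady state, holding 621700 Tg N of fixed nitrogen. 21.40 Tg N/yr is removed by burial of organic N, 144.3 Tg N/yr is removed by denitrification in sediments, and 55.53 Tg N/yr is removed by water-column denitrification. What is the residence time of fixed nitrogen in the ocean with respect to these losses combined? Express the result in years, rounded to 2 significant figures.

Total removal = 21.40 + 144.3 + 55.53 = 221.23 Tg N/yr.
τ = M / ΣF_out = 621700 / 221.23 = 2810 yr.

2800 yr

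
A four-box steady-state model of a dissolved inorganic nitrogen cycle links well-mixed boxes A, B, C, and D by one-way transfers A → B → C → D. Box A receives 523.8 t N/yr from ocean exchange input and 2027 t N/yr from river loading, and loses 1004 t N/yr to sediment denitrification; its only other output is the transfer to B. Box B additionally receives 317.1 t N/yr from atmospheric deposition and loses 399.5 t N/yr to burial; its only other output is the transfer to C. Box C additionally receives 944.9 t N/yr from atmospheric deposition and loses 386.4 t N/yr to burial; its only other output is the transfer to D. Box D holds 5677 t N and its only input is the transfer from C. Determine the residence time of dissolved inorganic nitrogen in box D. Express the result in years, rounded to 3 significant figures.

Box A: F(A→B) = (523.8 + 2027) − 1004 = 1546.8 t N/yr.
Box B: F(B→C) = (1546.8 + 317.1) − 399.5 = 1464.4 t N/yr.
Box C: F(C→D) = (1464.4 + 944.9) − 386.4 = 2022.9 t N/yr.
Box D throughput = its input = 2022.9 t N/yr; τ = 5677 / 2022.9 = 2.806 yr.

2.81 yr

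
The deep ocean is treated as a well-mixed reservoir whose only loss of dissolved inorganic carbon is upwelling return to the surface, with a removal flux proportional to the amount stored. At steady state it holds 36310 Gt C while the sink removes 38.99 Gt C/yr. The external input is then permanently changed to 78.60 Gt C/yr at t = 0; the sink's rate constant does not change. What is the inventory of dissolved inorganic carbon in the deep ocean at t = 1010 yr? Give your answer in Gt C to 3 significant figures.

60700 Gt C

The sink rate constant is k = F₀/M₀ = 38.99/36310 = 0.001074 yr⁻¹.
Solving dM/dt = F₁ − kM with M(0) = M₀ gives M(t) = F₁/k + (M₀ − F₁/k)·e^(−kt).
F₁/k = 78.60/0.001074 = 73197 Gt C; kt = 0.001074 × 1010 = 1.085, e^(−kt) = 0.3381.
M(1010) = 73197 + (36310 − 73197) × 0.3381 = 73197 − 12470 = 60727 Gt C.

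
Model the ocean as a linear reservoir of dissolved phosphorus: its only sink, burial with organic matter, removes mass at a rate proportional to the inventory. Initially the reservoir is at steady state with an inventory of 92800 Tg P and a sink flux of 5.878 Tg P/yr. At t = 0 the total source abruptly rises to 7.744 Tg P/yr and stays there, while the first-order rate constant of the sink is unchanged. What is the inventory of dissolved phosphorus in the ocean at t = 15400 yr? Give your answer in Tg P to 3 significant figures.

τ = M₀/F₀ = 92800/5.878 = 15790 yr; rate constant k = 1/τ.
New steady state M_∞ = F₁/k = F₁·τ = 7.744 × 15790 = 122260 Tg P.
M(t) = M_∞ + (M₀ − M_∞)·e^(−t/τ); t/τ = 15400/15790 = 0.9754, so e^(−t/τ) = 0.3770.
M(t) = 122260 − 29460 × 0.3770 = 111150 Tg P.

111000 Tg P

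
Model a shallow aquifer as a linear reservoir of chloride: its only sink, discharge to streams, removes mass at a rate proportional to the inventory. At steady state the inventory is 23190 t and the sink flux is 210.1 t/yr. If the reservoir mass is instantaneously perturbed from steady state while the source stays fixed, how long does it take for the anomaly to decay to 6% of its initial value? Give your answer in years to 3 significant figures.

For a linear reservoir the anomaly decays as exp(−t/τ) with τ = M/F = 23190/210.1 = 110.4 yr.
exp(−t/τ) = 0.06 ⇒ t = −τ ln(0.06) = 110.4 × 2.813 = 310.5 yr.

311 yr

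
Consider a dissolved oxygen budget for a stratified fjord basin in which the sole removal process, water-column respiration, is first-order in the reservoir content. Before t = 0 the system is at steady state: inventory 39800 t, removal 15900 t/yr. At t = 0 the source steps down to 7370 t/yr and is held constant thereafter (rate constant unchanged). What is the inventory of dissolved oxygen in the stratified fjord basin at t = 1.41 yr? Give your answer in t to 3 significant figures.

30600 t

τ = M₀/F₀ = 39800/15900 = 2.503 yr; rate constant k = 1/τ.
New steady state M_∞ = F₁/k = F₁·τ = 7370 × 2.503 = 18448 t.
M(t) = M_∞ + (M₀ − M_∞)·e^(−t/τ); t/τ = 1.41/2.503 = 0.5633, so e^(−t/τ) = 0.5693.
M(t) = 18448 + 21350 × 0.5693 = 30604 t.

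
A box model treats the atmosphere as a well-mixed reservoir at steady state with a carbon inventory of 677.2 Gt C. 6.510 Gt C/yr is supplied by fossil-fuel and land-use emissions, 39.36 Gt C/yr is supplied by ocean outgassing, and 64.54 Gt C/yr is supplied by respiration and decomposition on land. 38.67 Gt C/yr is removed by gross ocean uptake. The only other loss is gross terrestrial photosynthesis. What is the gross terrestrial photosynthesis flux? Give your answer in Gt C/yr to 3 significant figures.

71.7 Gt C/yr

At steady state ΣF_in = ΣF_out.
ΣF_in = 6.510 + 39.36 + 64.54 = 110.41 Gt C/yr.
Gross terrestrial photosynthesis flux = ΣF_in − (38.67) = 110.41 − 38.67 = 71.74 Gt C/yr.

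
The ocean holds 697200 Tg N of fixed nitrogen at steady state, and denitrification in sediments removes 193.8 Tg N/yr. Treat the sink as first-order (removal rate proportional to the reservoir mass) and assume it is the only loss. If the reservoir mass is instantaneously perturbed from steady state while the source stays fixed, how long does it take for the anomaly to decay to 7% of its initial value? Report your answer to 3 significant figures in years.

9570 yr

For a linear reservoir the anomaly decays as exp(−t/τ) with τ = M/F = 697200/193.8 = 3598 yr.
exp(−t/τ) = 0.07 ⇒ t = −τ ln(0.07) = 3598 × 2.659 = 9567 yr.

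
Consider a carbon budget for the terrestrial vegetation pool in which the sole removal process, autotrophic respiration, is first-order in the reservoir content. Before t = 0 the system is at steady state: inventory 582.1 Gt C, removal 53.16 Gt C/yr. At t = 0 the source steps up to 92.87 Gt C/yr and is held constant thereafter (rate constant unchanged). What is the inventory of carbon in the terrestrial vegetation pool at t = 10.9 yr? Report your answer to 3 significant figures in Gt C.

856 Gt C

τ = M₀/F₀ = 582.1/53.16 = 10.95 yr; rate constant k = 1/τ.
New steady state M_∞ = F₁/k = F₁·τ = 92.87 × 10.95 = 1016.9 Gt C.
M(t) = M_∞ + (M₀ − M_∞)·e^(−t/τ); t/τ = 10.9/10.95 = 0.9954, so e^(−t/τ) = 0.3696.
M(t) = 1016.9 − 434.8 × 0.3696 = 856.23 Gt C.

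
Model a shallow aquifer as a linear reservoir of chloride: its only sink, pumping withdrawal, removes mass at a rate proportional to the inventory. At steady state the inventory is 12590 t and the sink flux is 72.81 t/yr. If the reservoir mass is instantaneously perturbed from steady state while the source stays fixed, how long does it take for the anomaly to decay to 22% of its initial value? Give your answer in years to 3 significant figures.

For a linear reservoir the anomaly decays as exp(−t/τ) with τ = M/F = 12590/72.81 = 172.9 yr.
exp(−t/τ) = 0.22 ⇒ t = −τ ln(0.22) = 172.9 × 1.514 = 261.8 yr.

262 yr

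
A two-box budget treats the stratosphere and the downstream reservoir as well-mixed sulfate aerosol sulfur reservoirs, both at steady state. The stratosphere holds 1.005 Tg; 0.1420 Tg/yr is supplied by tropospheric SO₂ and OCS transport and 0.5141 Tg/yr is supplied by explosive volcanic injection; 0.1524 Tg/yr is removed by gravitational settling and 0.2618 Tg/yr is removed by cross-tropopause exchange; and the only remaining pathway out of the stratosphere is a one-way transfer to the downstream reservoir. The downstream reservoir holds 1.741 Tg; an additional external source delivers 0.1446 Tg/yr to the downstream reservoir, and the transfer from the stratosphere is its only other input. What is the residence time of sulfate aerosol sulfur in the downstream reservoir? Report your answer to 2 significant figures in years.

4.5 yr

Balance the stratosphere: ΣF_in = 0.1420 + 0.5141 = 0.65610 Tg/yr.
Transfer to the downstream reservoir = ΣF_in − (0.1524 + 0.2618) = 0.24190 Tg/yr.
Total input to the downstream reservoir = 0.24190 + 0.1446 = 0.38650 Tg/yr; at steady state this equals its total output.
τ = M / F = 1.741 / 0.38650 = 4.505 yr.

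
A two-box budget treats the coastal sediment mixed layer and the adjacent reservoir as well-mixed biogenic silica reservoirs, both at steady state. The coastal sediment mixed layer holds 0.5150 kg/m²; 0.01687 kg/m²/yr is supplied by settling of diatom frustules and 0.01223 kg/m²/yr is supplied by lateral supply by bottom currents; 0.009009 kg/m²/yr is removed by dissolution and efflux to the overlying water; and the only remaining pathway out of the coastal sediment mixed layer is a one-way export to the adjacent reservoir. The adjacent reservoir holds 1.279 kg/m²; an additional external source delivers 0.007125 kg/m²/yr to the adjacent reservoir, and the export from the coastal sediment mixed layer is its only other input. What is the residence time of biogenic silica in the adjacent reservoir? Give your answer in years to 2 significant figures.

Balance the coastal sediment mixed layer: ΣF_in = 0.01687 + 0.01223 = 0.029100 kg/m²/yr.
Export to the adjacent reservoir = ΣF_in − (0.009009) = 0.020091 kg/m²/yr.
Total input to the adjacent reservoir = 0.020091 + 0.007125 = 0.027216 kg/m²/yr; at steady state this equals its total output.
τ = M / F = 1.279 / 0.027216 = 46.99 yr.

47 yr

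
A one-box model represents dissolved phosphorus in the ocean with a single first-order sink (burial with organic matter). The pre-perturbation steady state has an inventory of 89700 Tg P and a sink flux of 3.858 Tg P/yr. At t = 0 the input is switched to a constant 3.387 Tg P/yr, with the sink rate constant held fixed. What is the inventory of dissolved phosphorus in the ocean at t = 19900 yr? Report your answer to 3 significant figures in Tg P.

83400 Tg P

Residence time τ = M₀/F₀ = 23250 yr. The eventual steady state is M_∞ = M₀·(F₁/F₀) = 89700 × 3.387/3.858 = 78749 Tg P.
The anomaly ΔM(t) = M(t) − M_∞ decays as ΔM₀·e^(−t/τ) with ΔM₀ = 89700 − 78749 = 10950 Tg P.
At t = 19900 yr, e^(−t/τ) = e^(−0.8559) = 0.4249, so ΔM = 4653 Tg P and M = 78749 + 4653 = 83402 Tg P.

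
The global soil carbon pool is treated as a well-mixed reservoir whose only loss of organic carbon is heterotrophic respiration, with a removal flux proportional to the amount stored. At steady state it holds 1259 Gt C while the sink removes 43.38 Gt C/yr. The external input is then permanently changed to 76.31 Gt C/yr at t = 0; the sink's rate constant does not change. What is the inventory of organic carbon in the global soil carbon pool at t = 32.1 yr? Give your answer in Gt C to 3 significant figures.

τ = M₀/F₀ = 1259/43.38 = 29.02 yr; rate constant k = 1/τ.
New steady state M_∞ = F₁/k = F₁·τ = 76.31 × 29.02 = 2214.7 Gt C.
M(t) = M_∞ + (M₀ − M_∞)·e^(−t/τ); t/τ = 32.1/29.02 = 1.106, so e^(−t/τ) = 0.3309.
M(t) = 2214.7 − 955.7 × 0.3309 = 1898.5 Gt C.

1900 Gt C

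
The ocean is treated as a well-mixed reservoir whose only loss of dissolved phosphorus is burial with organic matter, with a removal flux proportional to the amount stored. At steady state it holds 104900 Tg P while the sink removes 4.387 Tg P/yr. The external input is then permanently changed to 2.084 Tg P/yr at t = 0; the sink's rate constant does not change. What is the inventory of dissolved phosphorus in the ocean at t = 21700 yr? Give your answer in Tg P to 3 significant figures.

72100 Tg P

Residence time τ = M₀/F₀ = 23910 yr. The eventual steady state is M_∞ = M₀·(F₁/F₀) = 104900 × 2.084/4.387 = 49832 Tg P.
The anomaly ΔM(t) = M(t) − M_∞ decays as ΔM₀·e^(−t/τ) with ΔM₀ = 104900 − 49832 = 55070 Tg P.
At t = 21700 yr, e^(−t/τ) = e^(−0.9075) = 0.4035, so ΔM = 22220 Tg P and M = 49832 + 22220 = 72053 Tg P.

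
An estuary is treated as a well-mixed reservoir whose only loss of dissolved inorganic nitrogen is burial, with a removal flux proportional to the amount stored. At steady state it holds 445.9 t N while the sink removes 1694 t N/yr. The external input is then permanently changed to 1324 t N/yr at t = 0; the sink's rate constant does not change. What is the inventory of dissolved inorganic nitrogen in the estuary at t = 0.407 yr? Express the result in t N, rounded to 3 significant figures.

The sink rate constant is k = F₀/M₀ = 1694/445.9 = 3.799 yr⁻¹.
Solving dM/dt = F₁ − kM with M(0) = M₀ gives M(t) = F₁/k + (M₀ − F₁/k)·e^(−kt).
F₁/k = 1324/3.799 = 348.51 t N; kt = 3.799 × 0.407 = 1.546, e^(−kt) = 0.2131.
M(0.407) = 348.51 + (445.9 − 348.51) × 0.2131 = 348.51 + 20.75 = 369.26 t N.

369 t N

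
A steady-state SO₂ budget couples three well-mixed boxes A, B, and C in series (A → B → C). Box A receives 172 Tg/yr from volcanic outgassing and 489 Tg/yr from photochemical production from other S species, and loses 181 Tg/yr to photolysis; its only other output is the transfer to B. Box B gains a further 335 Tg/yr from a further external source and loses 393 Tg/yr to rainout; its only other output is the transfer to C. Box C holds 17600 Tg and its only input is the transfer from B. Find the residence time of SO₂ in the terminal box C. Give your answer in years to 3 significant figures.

Box A: F(A→B) = (172 + 489) − 181 = 480.00 Tg/yr.
Box B: F(B→C) = (480.00 + 335) − 393 = 422.00 Tg/yr.
Box C throughput = its input = 422.00 Tg/yr; τ = 17600 / 422.00 = 41.71 yr.

41.7 yr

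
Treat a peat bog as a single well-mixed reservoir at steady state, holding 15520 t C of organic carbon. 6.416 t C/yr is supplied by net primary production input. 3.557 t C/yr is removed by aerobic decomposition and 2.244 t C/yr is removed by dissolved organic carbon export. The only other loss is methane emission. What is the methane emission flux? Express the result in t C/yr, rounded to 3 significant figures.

At steady state ΣF_in = ΣF_out.
ΣF_in = 6.4160 t C/yr.
Methane emission flux = ΣF_in − (3.557 + 2.244) = 6.4160 − 5.801 = 0.6150 t C/yr.

0.615 t C/yr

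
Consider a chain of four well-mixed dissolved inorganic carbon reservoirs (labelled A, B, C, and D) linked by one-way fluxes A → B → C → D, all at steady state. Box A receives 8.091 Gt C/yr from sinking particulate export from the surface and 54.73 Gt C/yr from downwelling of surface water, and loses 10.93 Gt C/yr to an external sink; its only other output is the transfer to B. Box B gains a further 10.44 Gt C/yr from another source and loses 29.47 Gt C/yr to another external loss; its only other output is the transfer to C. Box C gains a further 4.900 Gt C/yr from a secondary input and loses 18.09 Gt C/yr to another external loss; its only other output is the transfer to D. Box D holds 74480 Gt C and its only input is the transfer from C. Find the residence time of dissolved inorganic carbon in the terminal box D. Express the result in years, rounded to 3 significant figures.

Box A: F(A→B) = (8.091 + 54.73) − 10.93 = 51.891 Gt C/yr.
Box B: F(B→C) = (51.891 + 10.44) − 29.47 = 32.861 Gt C/yr.
Box C: F(C→D) = (32.861 + 4.900) − 18.09 = 19.671 Gt C/yr.
Box D throughput = its input = 19.671 Gt C/yr; τ = 74480 / 19.671 = 3786 yr.

3790 yr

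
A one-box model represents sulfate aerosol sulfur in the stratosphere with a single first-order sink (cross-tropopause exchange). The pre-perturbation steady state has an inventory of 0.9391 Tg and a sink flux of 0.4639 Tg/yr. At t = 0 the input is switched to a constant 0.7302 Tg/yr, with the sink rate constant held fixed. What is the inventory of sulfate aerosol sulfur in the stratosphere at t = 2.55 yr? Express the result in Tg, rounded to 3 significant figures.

The sink rate constant is k = F₀/M₀ = 0.4639/0.9391 = 0.4940 yr⁻¹.
Solving dM/dt = F₁ − kM with M(0) = M₀ gives M(t) = F₁/k + (M₀ − F₁/k)·e^(−kt).
F₁/k = 0.7302/0.4940 = 1.4782 Tg; kt = 0.4940 × 2.55 = 1.260, e^(−kt) = 0.2838.
M(2.55) = 1.4782 + (0.9391 − 1.4782) × 0.2838 = 1.4782 − 0.1530 = 1.3252 Tg.

1.33 Tg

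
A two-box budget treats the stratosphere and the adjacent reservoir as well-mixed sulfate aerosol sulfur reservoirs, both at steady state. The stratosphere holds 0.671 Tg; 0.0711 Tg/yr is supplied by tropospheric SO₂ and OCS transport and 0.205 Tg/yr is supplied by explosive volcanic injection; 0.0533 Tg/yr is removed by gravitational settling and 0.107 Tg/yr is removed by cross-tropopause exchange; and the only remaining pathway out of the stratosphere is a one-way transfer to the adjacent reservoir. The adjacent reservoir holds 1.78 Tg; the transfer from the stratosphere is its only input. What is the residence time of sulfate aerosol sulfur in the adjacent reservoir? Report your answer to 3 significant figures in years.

Balance the stratosphere: ΣF_in = 0.0711 + 0.205 = 0.27610 Tg/yr.
Transfer to the adjacent reservoir = ΣF_in − (0.0533 + 0.107) = 0.11580 Tg/yr.
At steady state the output of the adjacent reservoir equals its input, 0.11580 Tg/yr.
τ = M / F = 1.78 / 0.11580 = 15.37 yr.

15.4 yr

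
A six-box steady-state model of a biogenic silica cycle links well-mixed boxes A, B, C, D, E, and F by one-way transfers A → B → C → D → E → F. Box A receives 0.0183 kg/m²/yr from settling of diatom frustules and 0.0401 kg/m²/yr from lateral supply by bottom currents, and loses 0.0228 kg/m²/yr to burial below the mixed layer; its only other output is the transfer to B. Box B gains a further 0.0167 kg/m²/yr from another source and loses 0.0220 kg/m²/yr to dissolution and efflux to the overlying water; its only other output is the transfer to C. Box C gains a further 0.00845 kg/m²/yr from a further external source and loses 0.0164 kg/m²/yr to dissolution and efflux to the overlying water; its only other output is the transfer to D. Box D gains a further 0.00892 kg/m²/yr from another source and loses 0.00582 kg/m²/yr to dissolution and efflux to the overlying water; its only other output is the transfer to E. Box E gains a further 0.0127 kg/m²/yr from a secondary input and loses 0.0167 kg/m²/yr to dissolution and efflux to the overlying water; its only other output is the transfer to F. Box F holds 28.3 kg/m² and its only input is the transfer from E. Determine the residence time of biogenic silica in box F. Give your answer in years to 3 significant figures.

Box A: F(A→B) = (0.0183 + 0.0401) − 0.0228 = 0.035600 kg/m²/yr.
Box B: F(B→C) = (0.035600 + 0.0167) − 0.0220 = 0.030300 kg/m²/yr.
Box C: F(C→D) = (0.030300 + 0.00845) − 0.0164 = 0.022350 kg/m²/yr.
Box D: F(D→E) = (0.022350 + 0.00892) − 0.00582 = 0.025450 kg/m²/yr.
Box E: F(E→F) = (0.025450 + 0.0127) − 0.0167 = 0.021450 kg/m²/yr.
Box F throughput = its input = 0.021450 kg/m²/yr; τ = 28.3 / 0.021450 = 1319 yr.

1320 yr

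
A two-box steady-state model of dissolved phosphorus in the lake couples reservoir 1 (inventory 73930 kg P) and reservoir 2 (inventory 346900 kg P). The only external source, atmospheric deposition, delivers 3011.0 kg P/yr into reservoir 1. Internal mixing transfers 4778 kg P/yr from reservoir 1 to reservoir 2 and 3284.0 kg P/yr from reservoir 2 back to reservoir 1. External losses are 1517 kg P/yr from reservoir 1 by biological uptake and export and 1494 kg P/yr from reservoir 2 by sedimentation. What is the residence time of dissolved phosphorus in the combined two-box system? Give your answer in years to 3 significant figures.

For the system as a whole, the A↔B exchange is internal and contributes nothing to the throughput; only the external sinks remove mass.
M_total = 73930 + 346900 = 420830 kg P.
ΣF_external_out = 1517 + 1494 = 3011.0 kg P/yr.
τ = M_total / ΣF_ext = 420830 / 3011.0 = 139.8 yr.

140 yr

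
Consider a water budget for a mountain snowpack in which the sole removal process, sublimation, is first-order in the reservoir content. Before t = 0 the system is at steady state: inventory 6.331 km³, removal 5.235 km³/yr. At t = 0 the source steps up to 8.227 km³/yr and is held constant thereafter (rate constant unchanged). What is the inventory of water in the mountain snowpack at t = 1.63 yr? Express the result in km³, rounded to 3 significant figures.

9.01 km³

The sink rate constant is k = F₀/M₀ = 5.235/6.331 = 0.8269 yr⁻¹.
Solving dM/dt = F₁ − kM with M(0) = M₀ gives M(t) = F₁/k + (M₀ − F₁/k)·e^(−kt).
F₁/k = 8.227/0.8269 = 9.9494 km³; kt = 0.8269 × 1.63 = 1.348, e^(−kt) = 0.2598.
M(1.63) = 9.9494 + (6.331 − 9.9494) × 0.2598 = 9.9494 − 0.9401 = 9.0093 km³.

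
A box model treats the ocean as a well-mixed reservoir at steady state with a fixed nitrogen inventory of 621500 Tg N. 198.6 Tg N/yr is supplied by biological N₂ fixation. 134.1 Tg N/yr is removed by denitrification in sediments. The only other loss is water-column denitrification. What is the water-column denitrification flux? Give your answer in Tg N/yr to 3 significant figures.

At steady state ΣF_in = ΣF_out.
ΣF_in = 198.60 Tg N/yr.
Water-column denitrification flux = ΣF_in − (134.1) = 198.60 − 134.1 = 64.50 Tg N/yr.

64.5 Tg N/yr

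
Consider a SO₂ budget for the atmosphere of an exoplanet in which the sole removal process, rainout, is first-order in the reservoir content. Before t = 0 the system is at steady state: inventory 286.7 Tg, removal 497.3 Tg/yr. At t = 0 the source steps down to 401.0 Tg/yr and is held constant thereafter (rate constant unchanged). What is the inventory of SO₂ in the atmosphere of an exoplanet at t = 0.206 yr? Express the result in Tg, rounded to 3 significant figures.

270 Tg

The sink rate constant is k = F₀/M₀ = 497.3/286.7 = 1.735 yr⁻¹.
Solving dM/dt = F₁ − kM with M(0) = M₀ gives M(t) = F₁/k + (M₀ − F₁/k)·e^(−kt).
F₁/k = 401.0/1.735 = 231.18 Tg; kt = 1.735 × 0.206 = 0.3573, e^(−kt) = 0.6995.
M(0.206) = 231.18 + (286.7 − 231.18) × 0.6995 = 231.18 + 38.84 = 270.02 Tg.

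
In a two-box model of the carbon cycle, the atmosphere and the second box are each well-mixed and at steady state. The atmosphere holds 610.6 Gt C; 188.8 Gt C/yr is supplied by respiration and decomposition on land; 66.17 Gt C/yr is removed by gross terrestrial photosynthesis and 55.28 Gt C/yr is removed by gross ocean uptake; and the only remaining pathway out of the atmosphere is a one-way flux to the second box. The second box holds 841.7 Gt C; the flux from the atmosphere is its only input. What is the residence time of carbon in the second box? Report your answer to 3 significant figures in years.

Balance the atmosphere: ΣF_in = 188.80 Gt C/yr.
Flux to the second box = ΣF_in − (66.17 + 55.28) = 67.350 Gt C/yr.
At steady state the output of the second box equals its input, 67.350 Gt C/yr.
τ = M / F = 841.7 / 67.350 = 12.50 yr.

12.5 yr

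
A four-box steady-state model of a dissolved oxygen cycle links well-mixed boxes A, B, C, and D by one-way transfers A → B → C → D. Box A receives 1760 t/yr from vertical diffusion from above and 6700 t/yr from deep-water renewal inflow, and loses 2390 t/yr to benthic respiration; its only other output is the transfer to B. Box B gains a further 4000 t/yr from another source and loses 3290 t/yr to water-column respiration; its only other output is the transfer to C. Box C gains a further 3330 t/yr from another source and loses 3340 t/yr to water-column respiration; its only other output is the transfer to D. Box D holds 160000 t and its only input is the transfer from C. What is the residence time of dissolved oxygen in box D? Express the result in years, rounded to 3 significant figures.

Box A: F(A→B) = (1760 + 6700) − 2390 = 6070.0 t/yr.
Box B: F(B→C) = (6070.0 + 4000) − 3290 = 6780.0 t/yr.
Box C: F(C→D) = (6780.0 + 3330) − 3340 = 6770.0 t/yr.
Box D throughput = its input = 6770.0 t/yr; τ = 160000 / 6770.0 = 23.63 yr.

23.6 yr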